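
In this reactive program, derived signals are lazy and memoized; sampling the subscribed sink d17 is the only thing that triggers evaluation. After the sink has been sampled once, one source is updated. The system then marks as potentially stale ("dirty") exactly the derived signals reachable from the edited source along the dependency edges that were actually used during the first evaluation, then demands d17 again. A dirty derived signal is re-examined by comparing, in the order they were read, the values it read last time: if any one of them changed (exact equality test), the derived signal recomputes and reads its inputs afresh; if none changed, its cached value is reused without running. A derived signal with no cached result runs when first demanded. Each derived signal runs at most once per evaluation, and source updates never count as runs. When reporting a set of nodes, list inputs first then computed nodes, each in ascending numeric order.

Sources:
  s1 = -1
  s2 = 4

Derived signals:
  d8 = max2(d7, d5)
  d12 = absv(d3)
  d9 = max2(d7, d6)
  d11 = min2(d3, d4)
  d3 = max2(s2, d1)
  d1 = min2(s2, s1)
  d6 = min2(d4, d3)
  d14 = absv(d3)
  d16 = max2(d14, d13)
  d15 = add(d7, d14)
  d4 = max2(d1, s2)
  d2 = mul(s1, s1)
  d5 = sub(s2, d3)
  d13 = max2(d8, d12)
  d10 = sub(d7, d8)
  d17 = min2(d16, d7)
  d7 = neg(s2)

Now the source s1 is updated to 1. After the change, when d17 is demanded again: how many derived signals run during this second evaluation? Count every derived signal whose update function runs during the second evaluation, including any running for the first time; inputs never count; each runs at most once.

First demand of the output computes:
  d1 = min2(4, -1) = -1
  d3 = max2(4, -1) = 4
  d5 = sub(4, 4) = 0
  d7 = neg(4) = -4
  d8 = max2(-4, 0) = 0
  d12 = absv(4) = 4
  d13 = max2(0, 4) = 4
  d14 = absv(4) = 4
  d16 = max2(4, 4) = 4
  d17 = min2(4, -4) = -4

After the edit, cleaning proceeds:
  d1: a read changed (s1 -1->1) — executes, giving 1.
  d3: a read changed (d1 -1->1) — executes, giving 4 — identical to its old value.
  d5: dirty, but its reads are unchanged (s2 unchanged, d3 unchanged); cached 0 stands.
  d8: dirty, but its reads are unchanged (d7 unchanged, d5 unchanged); cached 0 stands.
  d12: dirty, but its reads are unchanged (d3 unchanged); cached 4 stands.
  d13: dirty, but its reads are unchanged (d8 unchanged, d12 unchanged); cached 4 stands.
  d14: dirty, but its reads are unchanged (d3 unchanged); cached 4 stands.
  d16: dirty, but its reads are unchanged (d14 unchanged, d13 unchanged); cached 4 stands.
  d17: dirty, but its reads are unchanged (d16 unchanged, d7 unchanged); cached -4 stands.

Note the absorption at d3: it re-runs yet its value is the same, leaving the output's value untouched.

2 derived signals run: d1, d3.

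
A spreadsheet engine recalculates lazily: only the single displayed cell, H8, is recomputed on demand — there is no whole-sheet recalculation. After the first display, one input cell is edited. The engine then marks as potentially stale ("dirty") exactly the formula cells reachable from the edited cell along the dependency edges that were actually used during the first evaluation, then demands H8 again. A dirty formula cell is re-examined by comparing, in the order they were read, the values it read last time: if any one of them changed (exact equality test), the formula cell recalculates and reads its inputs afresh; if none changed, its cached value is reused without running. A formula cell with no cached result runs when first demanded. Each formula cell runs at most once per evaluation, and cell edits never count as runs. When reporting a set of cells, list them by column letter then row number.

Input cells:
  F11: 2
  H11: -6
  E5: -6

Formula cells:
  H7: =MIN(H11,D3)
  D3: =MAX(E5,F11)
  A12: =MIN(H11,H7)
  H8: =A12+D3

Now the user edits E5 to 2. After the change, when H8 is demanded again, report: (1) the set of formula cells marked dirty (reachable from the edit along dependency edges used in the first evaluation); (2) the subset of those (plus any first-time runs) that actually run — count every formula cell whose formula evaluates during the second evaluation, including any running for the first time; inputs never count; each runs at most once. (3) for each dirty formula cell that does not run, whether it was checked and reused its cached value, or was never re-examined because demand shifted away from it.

Marked dirty: A12, D3, H7, H8.
Formula cells that run: D3 — 1 in total.
Checked but reused from cache: A12, H7, H8.
Key observation: the change is absorbed at D3 — it re-runs but produces the same value, and the output's value is unchanged.

First evaluation (everything demanded from the output):
  D3 = MAX(-6, 2) = 2
  H7 = MIN(-6, 2) = -6
  A12 = MIN(-6, -6) = -6
  H8 = -6 + 2 = -4

Propagation after the edit:
  D3: runs — E5 -6->2; result 2 (same value as before).
  H7: checked — values it read are unchanged (H11 unchanged, D3 unchanged); reused cached -6 without running.
  A12: checked — values it read are unchanged (H11 unchanged, H7 unchanged); reused cached -6 without running.
  H8: checked — values it read are unchanged (A12 unchanged, D3 unchanged); reused cached -4 without running.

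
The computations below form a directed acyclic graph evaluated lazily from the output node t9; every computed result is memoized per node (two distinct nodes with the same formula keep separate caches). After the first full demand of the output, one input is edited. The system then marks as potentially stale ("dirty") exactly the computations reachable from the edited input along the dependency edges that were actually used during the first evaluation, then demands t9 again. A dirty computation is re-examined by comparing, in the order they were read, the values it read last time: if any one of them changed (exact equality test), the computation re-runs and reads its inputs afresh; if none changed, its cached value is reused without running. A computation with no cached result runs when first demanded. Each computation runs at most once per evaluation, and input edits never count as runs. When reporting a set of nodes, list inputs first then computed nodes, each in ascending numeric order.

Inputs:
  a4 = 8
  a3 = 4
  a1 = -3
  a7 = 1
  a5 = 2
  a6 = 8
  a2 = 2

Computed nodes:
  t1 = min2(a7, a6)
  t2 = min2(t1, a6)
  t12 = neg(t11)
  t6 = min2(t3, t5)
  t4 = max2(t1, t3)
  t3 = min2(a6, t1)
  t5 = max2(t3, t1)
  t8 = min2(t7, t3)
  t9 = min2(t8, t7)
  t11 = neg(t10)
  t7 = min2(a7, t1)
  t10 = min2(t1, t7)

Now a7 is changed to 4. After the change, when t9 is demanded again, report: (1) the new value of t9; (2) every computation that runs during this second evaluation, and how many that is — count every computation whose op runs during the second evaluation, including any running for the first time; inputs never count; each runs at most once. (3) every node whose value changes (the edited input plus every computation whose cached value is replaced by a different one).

First demand of the output computes:
  t1 = min2(1, 8) = 1
  t3 = min2(8, 1) = 1
  t7 = min2(1, 1) = 1
  t8 = min2(1, 1) = 1
  t9 = min2(1, 1) = 1

After the edit, cleaning proceeds:
  t1: a read changed (a7 1->4) — executes, giving 4.
  t3: a read changed (t1 1->4) — executes, giving 4.
  t7: a read changed (a7 1->4; t1 1->4) — executes, giving 4.
  t8: a read changed (t7 1->4; t3 1->4) — executes, giving 4.
  t9: a read changed (t8 1->4; t7 1->4) — executes, giving 4.

Demanding t9 again yields 4.
5 computations run: t1, t3, t7, t8, t9.
The nodes whose values change: a7, t1, t3, t7, t8, t9.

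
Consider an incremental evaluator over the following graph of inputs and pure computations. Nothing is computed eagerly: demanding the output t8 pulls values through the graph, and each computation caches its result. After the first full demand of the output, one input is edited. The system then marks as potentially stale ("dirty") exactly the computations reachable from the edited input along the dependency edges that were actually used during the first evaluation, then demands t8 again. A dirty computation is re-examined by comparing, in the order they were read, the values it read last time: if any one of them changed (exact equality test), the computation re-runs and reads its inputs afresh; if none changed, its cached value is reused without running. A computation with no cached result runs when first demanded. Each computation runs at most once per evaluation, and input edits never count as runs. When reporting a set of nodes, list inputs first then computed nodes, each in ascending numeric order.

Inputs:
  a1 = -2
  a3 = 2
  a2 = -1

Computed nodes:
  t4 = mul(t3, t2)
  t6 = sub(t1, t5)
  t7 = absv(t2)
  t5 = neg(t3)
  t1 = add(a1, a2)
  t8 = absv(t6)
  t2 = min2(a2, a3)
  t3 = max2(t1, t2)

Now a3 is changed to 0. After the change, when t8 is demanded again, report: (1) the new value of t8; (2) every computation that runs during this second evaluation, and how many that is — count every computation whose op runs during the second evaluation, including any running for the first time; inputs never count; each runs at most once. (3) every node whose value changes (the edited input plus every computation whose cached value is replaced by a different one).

t8 now evaluates to 4.
Run set: t2 (1 run).
Changed values: a3.
The important point: t2 recomputes to an identical value, and the output ends up unchanged.

Initial pass — values computed on the first demand:
  t1 = add(-2, -1) = -3
  t2 = min2(-1, 2) = -1
  t3 = max2(-3, -1) = -1
  t5 = neg(-1) = 1
  t6 = sub(-3, 1) = -4
  t8 = absv(-4) = 4

Second demand — change propagation:
  t2: re-runs because a3 2->0; new result -1 (unchanged).
  t3: re-examined; everything it read last time is the same (t1 unchanged, t2 unchanged) — cache -1 kept, no run.
  t5: re-examined; everything it read last time is the same (t3 unchanged) — cache 1 kept, no run.
  t6: re-examined; everything it read last time is the same (t1 unchanged, t5 unchanged) — cache -4 kept, no run.
  t8: re-examined; everything it read last time is the same (t6 unchanged) — cache 4 kept, no run.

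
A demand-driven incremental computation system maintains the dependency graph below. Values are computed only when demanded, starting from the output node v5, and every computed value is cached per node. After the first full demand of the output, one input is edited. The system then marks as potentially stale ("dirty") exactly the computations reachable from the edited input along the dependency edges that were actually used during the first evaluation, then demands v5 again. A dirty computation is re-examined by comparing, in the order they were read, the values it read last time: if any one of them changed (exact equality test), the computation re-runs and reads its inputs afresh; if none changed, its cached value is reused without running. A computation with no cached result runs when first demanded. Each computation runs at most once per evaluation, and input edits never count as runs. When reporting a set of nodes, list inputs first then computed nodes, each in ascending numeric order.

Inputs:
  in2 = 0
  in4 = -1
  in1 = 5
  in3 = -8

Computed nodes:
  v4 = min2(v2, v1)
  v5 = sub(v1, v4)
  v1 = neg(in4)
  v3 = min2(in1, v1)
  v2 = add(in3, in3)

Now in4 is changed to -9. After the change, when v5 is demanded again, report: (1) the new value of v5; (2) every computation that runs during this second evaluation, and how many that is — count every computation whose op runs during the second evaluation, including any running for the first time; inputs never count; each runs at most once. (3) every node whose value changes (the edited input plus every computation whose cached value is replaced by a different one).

New value of v5: 25.
Computations that run: v1, v4, v5 — 3 in total.
Values that change: in4, v1, v5.

First evaluation (everything demanded from the output):
  v1 = neg(-1) = 1
  v2 = add(-8, -8) = -16
  v4 = min2(-16, 1) = -16
  v5 = sub(1, -16) = 17

Propagation after the edit:
  v1: runs — in4 -1->-9; result 9.
  v4: runs — v1 1->9; result -16 (same value as before).
  v5: runs — v1 1->9; result 25.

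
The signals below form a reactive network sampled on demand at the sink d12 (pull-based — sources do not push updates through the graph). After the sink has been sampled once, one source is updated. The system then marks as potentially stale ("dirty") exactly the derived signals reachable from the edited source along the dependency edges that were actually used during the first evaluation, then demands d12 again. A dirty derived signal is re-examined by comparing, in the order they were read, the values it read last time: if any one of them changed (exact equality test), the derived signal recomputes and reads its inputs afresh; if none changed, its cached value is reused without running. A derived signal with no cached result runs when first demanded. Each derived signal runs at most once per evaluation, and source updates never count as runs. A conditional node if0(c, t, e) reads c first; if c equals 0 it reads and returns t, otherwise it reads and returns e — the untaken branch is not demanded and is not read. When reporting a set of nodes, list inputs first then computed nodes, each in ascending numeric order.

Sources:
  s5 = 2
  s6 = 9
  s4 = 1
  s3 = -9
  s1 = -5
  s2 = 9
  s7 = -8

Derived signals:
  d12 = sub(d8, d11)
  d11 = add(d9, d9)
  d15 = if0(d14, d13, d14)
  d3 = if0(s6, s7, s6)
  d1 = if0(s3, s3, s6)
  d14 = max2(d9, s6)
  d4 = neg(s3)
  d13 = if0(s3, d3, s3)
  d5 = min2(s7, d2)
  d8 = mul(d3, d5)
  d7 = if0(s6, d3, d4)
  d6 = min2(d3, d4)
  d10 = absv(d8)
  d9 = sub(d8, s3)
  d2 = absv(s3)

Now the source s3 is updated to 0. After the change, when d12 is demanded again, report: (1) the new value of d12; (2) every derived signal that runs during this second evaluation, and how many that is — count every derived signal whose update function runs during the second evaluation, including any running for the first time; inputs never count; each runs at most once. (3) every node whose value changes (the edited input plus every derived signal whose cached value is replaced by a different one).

Initial pass — values computed on the first demand:
  d2 = absv(-9) = 9
  d3 = if0(s6=9 -> else branch s6) = 9
  d5 = min2(-8, 9) = -8
  d8 = mul(9, -8) = -72
  d9 = sub(-72, -9) = -63
  d11 = add(-63, -63) = -126
  d12 = sub(-72, -126) = 54

Second demand — change propagation:
  d2: re-runs because s3 -9->0; new result 0.
  d5: re-runs because d2 9->0; new result -8 (unchanged).
  d8: re-examined; everything it read last time is the same (d3 unchanged, d5 unchanged) — cache -72 kept, no run.
  d9: re-runs because s3 -9->0; new result -72.
  d11: re-runs because d9 -63->-72; d9 -63->-72; new result -144.
  d12: re-runs because d11 -126->-144; new result 72.

The important point: at d8 every value read last time is unchanged, so the dirty flag clears without a run.

d12 now evaluates to 72.
Run set: d2, d5, d9, d11, d12 (5 run).
Changed values: s3, d2, d9, d11, d12.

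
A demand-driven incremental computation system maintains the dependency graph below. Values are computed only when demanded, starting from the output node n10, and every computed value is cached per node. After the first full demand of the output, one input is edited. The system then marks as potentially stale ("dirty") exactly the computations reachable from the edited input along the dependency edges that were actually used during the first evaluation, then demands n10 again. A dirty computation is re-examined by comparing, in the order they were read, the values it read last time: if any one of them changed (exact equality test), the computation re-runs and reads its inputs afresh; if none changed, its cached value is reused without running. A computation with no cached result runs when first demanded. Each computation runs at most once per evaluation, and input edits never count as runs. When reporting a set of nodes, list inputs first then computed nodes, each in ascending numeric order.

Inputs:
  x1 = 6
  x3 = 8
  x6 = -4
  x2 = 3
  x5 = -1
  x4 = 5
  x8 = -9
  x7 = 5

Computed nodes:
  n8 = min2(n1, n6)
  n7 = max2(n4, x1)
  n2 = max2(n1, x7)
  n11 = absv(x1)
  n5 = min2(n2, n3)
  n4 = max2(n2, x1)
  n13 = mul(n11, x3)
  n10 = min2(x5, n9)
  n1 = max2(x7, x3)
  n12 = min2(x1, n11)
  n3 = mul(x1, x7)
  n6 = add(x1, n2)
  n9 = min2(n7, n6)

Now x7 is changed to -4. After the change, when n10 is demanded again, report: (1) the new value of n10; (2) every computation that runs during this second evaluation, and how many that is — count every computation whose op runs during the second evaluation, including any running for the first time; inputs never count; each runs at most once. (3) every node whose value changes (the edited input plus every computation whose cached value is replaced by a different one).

First evaluation (everything demanded from the output):
  n1 = max2(5, 8) = 8
  n2 = max2(8, 5) = 8
  n4 = max2(8, 6) = 8
  n6 = add(6, 8) = 14
  n7 = max2(8, 6) = 8
  n9 = min2(8, 14) = 8
  n10 = min2(-1, 8) = -1

Propagation after the edit:
  n1: runs — x7 5->-4; result 8 (same value as before).
  n2: runs — x7 5->-4; result 8 (same value as before).
  n4: checked — values it read are unchanged (n2 unchanged, x1 unchanged); reused cached 8 without running.
  n6: checked — values it read are unchanged (x1 unchanged, n2 unchanged); reused cached 14 without running.
  n7: checked — values it read are unchanged (n4 unchanged, x1 unchanged); reused cached 8 without running.
  n9: checked — values it read are unchanged (n7 unchanged, n6 unchanged); reused cached 8 without running.
  n10: checked — values it read are unchanged (x5 unchanged, n9 unchanged); reused cached -1 without running.

Key observation: the cutoff stops propagation at n4 — its inputs' values are unchanged, so it reuses its cache.

New value of n10: -1.
Computations that run: n1, n2 — 2 in total.
Values that change: x7.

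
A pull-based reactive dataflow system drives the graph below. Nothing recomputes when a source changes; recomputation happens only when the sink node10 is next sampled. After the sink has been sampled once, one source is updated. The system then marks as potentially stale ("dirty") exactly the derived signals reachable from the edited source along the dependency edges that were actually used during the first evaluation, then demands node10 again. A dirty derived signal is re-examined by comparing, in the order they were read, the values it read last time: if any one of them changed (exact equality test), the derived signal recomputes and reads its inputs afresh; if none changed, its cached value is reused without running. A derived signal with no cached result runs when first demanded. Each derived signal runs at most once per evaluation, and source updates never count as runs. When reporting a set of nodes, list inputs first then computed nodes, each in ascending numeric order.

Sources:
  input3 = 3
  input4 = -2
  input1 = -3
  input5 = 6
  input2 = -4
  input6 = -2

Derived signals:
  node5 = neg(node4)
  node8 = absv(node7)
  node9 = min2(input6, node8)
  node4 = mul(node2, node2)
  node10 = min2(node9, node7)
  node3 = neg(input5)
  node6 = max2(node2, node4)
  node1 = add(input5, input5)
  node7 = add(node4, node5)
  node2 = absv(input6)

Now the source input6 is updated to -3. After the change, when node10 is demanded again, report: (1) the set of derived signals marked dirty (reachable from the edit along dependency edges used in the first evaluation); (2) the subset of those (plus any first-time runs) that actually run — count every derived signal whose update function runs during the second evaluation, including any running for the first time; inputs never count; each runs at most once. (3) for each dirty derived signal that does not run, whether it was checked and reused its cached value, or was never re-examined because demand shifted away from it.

Marked dirty: node2, node4, node5, node7, node8, node9, node10.
Derived signals that run: node2, node4, node5, node7, node9, node10 — 6 in total.
Checked but reused from cache: node8.
Key observation: the cutoff stops propagation at node8 — its inputs' values are unchanged, so it reuses its cache.

First evaluation (everything demanded from the output):
  node2 = absv(-2) = 2
  node4 = mul(2, 2) = 4
  node5 = neg(4) = -4
  node7 = add(4, -4) = 0
  node8 = absv(0) = 0
  node9 = min2(-2, 0) = -2
  node10 = min2(-2, 0) = -2

Propagation after the edit:
  node2: runs — input6 -2->-3; result 3.
  node4: runs — node2 2->3; node2 2->3; result 9.
  node5: runs — node4 4->9; result -9.
  node7: runs — node4 4->9; node5 -4->-9; result 0 (same value as before).
  node8: checked — values it read are unchanged (node7 unchanged); reused cached 0 without running.
  node9: runs — input6 -2->-3; result -3.
  node10: runs — node9 -2->-3; result -3.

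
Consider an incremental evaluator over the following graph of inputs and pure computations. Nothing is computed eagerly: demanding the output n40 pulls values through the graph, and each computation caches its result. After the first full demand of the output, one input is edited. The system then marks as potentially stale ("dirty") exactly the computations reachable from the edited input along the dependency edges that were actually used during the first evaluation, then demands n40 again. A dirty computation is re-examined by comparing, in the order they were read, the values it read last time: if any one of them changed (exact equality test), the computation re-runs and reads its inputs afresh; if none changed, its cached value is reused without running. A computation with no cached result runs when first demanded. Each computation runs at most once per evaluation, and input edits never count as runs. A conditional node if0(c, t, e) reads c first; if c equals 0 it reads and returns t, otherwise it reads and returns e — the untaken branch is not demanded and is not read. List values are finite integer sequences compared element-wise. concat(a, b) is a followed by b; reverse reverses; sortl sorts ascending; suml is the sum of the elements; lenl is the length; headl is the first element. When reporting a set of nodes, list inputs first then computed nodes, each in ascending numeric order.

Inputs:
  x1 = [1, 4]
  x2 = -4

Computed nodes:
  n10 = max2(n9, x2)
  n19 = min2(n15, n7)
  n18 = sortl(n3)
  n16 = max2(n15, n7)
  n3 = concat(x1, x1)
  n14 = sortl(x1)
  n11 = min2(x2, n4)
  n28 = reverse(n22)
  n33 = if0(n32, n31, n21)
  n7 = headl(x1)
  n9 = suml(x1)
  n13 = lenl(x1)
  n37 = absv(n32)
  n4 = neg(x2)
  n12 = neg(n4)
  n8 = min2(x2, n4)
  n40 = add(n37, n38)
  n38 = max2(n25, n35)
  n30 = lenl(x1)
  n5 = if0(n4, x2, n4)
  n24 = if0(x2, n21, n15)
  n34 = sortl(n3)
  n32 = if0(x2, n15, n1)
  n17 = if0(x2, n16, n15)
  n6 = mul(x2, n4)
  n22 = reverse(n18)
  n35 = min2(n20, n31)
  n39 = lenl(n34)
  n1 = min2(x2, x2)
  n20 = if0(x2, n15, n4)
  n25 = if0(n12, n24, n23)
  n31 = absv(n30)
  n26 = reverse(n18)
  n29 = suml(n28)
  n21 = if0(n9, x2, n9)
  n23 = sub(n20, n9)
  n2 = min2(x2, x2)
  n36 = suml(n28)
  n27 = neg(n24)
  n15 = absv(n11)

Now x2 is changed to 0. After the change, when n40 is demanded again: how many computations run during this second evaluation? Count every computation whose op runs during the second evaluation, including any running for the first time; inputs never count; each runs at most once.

Run set: n4, n11, n12, n15, n20, n21, n24, n25, n32, n35, n37, n38, n40 (13 run).
The important point: the flipped condition redirects demand; n1, n23 are left stale, never re-checked.

Initial pass — values computed on the first demand:
  n1 = min2(-4, -4) = -4
  n4 = neg(-4) = 4
  n9 = suml([1, 4]) = 5
  n12 = neg(4) = -4
  n20 = if0(x2=-4 -> else branch n4) = 4
  n23 = sub(4, 5) = -1
  n25 = if0(n12=-4 -> else branch n23) = -1
  n30 = lenl([1, 4]) = 2
  n31 = absv(2) = 2
  n32 = if0(x2=-4 -> else branch n1) = -4
  n35 = min2(4, 2) = 2
  n37 = absv(-4) = 4
  n38 = max2(-1, 2) = 2
  n40 = add(4, 2) = 6

Second demand — change propagation:
  n1: dirty yet unreached — the second evaluation never asks for it.
  n4: re-runs because x2 -4->0; new result 0.
  n11: newly demanded (no cache) — executes and yields 0.
  n12: re-runs because n4 4->0; new result 0.
  n15: newly demanded (no cache) — executes and yields 0.
  n20: re-runs because x2 -4->0; n4 4->0; new result 0.
  n21: newly demanded (no cache) — executes and yields 5.
  n23: dirty yet unreached — the second evaluation never asks for it.
  n24: newly demanded (no cache) — executes and yields 5.
  n25: re-runs because n12 -4->0; new result 5.
  n32: re-runs because x2 -4->0; new result 0.
  n35: re-runs because n20 4->0; new result 0.
  n37: re-runs because n32 -4->0; new result 0.
  n38: re-runs because n25 -1->5; n35 2->0; new result 5.
  n40: re-runs because n37 4->0; n38 2->5; new result 5.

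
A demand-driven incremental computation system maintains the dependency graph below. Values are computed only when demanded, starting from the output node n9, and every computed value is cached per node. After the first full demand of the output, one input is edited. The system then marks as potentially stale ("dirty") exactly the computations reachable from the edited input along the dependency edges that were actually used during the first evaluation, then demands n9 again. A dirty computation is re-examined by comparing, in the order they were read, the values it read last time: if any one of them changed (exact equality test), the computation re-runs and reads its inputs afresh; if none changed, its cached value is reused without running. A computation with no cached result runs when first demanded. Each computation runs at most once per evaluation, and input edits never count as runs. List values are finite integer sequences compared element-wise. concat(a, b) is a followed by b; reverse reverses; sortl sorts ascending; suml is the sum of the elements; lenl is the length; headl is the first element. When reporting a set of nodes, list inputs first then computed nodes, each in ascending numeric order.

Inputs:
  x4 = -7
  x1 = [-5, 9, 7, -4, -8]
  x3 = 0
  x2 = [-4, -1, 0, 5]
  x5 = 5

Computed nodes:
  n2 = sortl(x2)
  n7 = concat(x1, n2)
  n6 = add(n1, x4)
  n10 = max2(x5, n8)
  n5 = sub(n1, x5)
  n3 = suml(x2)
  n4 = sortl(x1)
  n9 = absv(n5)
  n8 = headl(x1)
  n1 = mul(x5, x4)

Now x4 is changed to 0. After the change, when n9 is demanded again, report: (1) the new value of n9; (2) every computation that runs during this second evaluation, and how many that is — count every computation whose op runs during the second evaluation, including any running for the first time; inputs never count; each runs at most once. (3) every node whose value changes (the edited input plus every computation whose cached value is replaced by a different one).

New value of n9: 5.
Computations that run: n1, n5, n9 — 3 in total.
Values that change: x4, n1, n5, n9.

First evaluation (everything demanded from the output):
  n1 = mul(5, -7) = -35
  n5 = sub(-35, 5) = -40
  n9 = absv(-40) = 40

Propagation after the edit:
  n1: runs — x4 -7->0; result 0.
  n5: runs — n1 -35->0; result -5.
  n9: runs — n5 -40->-5; result 5.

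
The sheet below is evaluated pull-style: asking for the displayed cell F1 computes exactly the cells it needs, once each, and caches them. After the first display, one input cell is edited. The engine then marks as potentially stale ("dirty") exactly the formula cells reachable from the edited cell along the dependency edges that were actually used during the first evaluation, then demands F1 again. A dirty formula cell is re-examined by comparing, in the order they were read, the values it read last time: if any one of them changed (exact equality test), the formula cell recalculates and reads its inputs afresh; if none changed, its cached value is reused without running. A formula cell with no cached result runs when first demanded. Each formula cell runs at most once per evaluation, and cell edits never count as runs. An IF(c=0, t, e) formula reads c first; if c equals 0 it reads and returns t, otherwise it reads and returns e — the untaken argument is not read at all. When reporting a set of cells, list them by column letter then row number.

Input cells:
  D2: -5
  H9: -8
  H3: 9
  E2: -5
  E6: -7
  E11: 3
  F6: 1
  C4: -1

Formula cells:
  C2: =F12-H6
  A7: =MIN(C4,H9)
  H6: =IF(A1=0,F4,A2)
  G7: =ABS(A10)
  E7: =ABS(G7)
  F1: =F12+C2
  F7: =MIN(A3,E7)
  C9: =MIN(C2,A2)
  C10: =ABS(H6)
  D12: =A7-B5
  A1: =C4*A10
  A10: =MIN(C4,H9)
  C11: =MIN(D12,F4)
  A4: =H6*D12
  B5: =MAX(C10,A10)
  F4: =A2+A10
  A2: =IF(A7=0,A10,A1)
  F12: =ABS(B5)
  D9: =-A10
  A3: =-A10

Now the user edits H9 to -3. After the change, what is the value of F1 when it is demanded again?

Demanding F1 again yields 3.

First demand of the output computes:
  A7 = MIN(-1, -8) = -8
  A10 = MIN(-1, -8) = -8
  A1 = -1 * -8 = 8
  A2 = IF(A7=0: A7=-8 -> else branch A1) = 8
  H6 = IF(A1=0: A1=8 -> else branch A2) = 8
  C10 = ABS(8) = 8
  B5 = MAX(8, -8) = 8
  F12 = ABS(8) = 8
  C2 = 8 - 8 = 0
  F1 = 8 + 0 = 8

After the edit, cleaning proceeds:
  A7: a read changed (H9 -8->-3) — executes, giving -3.
  A10: a read changed (H9 -8->-3) — executes, giving -3.
  A1: a read changed (A10 -8->-3) — executes, giving 3.
  A2: a read changed (A7 -8->-3; A1 8->3) — executes, giving 3.
  H6: a read changed (A1 8->3; A2 8->3) — executes, giving 3.
  C10: a read changed (H6 8->3) — executes, giving 3.
  B5: a read changed (C10 8->3; A10 -8->-3) — executes, giving 3.
  F12: a read changed (B5 8->3) — executes, giving 3.
  C2: a read changed (F12 8->3; H6 8->3) — executes, giving 0 — identical to its old value.
  F1: a read changed (F12 8->3) — executes, giving 3.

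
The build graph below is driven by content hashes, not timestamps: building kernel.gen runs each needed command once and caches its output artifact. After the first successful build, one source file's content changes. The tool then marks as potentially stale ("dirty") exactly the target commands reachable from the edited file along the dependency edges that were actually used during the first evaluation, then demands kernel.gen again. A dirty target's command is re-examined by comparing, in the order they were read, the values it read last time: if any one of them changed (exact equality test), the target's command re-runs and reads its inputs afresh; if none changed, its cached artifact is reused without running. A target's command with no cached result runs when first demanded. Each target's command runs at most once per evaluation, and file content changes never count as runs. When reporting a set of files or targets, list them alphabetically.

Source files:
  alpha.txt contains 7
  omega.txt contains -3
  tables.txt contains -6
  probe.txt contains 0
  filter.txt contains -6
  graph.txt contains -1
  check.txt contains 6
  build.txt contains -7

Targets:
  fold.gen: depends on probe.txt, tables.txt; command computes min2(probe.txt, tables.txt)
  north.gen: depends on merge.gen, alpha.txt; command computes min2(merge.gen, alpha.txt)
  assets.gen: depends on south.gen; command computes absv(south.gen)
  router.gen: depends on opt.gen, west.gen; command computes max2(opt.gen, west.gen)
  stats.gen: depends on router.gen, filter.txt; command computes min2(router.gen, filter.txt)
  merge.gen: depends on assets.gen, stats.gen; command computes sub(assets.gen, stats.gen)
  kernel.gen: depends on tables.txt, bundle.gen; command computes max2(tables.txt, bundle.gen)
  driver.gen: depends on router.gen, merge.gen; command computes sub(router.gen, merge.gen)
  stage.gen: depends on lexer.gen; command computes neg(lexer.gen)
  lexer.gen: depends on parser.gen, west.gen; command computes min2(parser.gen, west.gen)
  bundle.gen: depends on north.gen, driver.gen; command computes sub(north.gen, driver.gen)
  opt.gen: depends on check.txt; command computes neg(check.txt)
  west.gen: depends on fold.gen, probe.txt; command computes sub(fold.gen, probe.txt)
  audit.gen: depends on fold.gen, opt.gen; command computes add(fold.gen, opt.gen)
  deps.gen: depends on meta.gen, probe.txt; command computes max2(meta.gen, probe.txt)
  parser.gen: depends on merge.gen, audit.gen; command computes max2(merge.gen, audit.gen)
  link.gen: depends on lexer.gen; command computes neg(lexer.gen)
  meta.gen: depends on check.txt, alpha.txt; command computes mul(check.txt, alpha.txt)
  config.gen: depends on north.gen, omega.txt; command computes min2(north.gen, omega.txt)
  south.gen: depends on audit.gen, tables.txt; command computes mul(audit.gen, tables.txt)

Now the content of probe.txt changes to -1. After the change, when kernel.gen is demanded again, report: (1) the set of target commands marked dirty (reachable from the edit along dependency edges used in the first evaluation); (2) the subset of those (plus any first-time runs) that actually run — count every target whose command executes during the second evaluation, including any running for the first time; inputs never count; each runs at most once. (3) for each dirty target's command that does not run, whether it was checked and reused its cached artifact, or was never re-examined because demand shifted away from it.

Dirty set: assets.gen, audit.gen, bundle.gen, driver.gen, fold.gen, kernel.gen, merge.gen, north.gen, router.gen, south.gen, stats.gen, west.gen.
Run set: bundle.gen, driver.gen, fold.gen, kernel.gen, router.gen, stats.gen, west.gen (7 run).
Re-examined without running (cache reused): assets.gen, audit.gen, merge.gen, north.gen, south.gen.
The important point: at audit.gen every value read last time is unchanged, so the dirty flag clears without a run.

Initial pass — values computed on the first demand:
  fold.gen = min2(0, -6) = -6
  opt.gen = neg(6) = -6
  audit.gen = add(-6, -6) = -12
  south.gen = mul(-12, -6) = 72
  assets.gen = absv(72) = 72
  west.gen = sub(-6, 0) = -6
  router.gen = max2(-6, -6) = -6
  stats.gen = min2(-6, -6) = -6
  merge.gen = sub(72, -6) = 78
  driver.gen = sub(-6, 78) = -84
  north.gen = min2(78, 7) = 7
  bundle.gen = sub(7, -84) = 91
  kernel.gen = max2(-6, 91) = 91

Second demand — change propagation:
  fold.gen: re-runs because probe.txt 0->-1; new result -6 (unchanged).
  audit.gen: re-examined; everything it read last time is the same (fold.gen unchanged, opt.gen unchanged) — cache -12 kept, no run.
  south.gen: re-examined; everything it read last time is the same (audit.gen unchanged, tables.txt unchanged) — cache 72 kept, no run.
  assets.gen: re-examined; everything it read last time is the same (south.gen unchanged) — cache 72 kept, no run.
  west.gen: re-runs because probe.txt 0->-1; new result -5.
  router.gen: re-runs because west.gen -6->-5; new result -5.
  stats.gen: re-runs because router.gen -6->-5; new result -6 (unchanged).
  merge.gen: re-examined; everything it read last time is the same (assets.gen unchanged, stats.gen unchanged) — cache 78 kept, no run.
  driver.gen: re-runs because router.gen -6->-5; new result -83.
  north.gen: re-examined; everything it read last time is the same (merge.gen unchanged, alpha.txt unchanged) — cache 7 kept, no run.
  bundle.gen: re-runs because driver.gen -84->-83; new result 90.
  kernel.gen: re-runs because bundle.gen 91->90; new result 90.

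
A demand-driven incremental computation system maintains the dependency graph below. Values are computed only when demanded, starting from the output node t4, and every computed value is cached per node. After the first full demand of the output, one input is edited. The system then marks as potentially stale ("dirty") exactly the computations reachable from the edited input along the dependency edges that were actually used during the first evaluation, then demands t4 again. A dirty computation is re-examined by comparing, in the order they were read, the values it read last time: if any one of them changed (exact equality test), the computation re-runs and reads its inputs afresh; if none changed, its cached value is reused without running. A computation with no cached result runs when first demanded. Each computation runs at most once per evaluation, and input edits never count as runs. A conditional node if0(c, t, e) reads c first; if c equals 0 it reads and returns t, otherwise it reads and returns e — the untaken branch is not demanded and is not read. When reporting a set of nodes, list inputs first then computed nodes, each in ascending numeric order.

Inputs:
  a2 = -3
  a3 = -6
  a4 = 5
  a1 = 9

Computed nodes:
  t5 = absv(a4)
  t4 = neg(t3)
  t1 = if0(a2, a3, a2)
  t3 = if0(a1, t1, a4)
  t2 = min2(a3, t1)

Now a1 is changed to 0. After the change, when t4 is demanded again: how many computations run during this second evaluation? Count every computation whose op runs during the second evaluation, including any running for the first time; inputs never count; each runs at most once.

First evaluation (everything demanded from the output):
  t3 = if0(a1=9 -> else branch a4) = 5
  t4 = neg(5) = -5

Propagation after the edit:
  t1: demanded for the first time — runs, produces -3.
  t3: runs — a1 9->0; result -3.
  t4: runs — t3 5->-3; result 3.

Key observation: a condition flipped, so demand reaches new nodes — t1 runs for the first time.

Computations that run: t1, t3, t4 — 3 in total.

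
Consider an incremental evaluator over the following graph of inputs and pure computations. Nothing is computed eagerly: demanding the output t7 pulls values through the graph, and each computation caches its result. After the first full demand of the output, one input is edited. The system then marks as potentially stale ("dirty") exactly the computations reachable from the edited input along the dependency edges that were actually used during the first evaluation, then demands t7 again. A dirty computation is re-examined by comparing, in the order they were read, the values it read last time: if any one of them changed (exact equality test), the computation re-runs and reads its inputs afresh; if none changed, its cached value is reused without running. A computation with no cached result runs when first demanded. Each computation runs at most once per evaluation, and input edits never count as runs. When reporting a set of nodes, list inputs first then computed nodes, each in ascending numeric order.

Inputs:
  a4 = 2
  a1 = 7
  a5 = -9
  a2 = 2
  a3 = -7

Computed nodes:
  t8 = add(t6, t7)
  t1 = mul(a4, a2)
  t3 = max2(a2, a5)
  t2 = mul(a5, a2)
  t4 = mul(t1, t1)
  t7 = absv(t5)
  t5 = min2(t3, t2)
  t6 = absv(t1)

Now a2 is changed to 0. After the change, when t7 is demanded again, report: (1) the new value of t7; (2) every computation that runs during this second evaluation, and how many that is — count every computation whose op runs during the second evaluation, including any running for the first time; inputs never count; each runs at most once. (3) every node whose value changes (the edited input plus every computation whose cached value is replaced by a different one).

t7 now evaluates to 0.
Run set: t2, t3, t5, t7 (4 run).
Changed values: a2, t2, t3, t5, t7.

Initial pass — values computed on the first demand:
  t2 = mul(-9, 2) = -18
  t3 = max2(2, -9) = 2
  t5 = min2(2, -18) = -18
  t7 = absv(-18) = 18

Second demand — change propagation:
  t2: re-runs because a2 2->0; new result 0.
  t3: re-runs because a2 2->0; new result 0.
  t5: re-runs because t3 2->0; t2 -18->0; new result 0.
  t7: re-runs because t5 -18->0; new result 0.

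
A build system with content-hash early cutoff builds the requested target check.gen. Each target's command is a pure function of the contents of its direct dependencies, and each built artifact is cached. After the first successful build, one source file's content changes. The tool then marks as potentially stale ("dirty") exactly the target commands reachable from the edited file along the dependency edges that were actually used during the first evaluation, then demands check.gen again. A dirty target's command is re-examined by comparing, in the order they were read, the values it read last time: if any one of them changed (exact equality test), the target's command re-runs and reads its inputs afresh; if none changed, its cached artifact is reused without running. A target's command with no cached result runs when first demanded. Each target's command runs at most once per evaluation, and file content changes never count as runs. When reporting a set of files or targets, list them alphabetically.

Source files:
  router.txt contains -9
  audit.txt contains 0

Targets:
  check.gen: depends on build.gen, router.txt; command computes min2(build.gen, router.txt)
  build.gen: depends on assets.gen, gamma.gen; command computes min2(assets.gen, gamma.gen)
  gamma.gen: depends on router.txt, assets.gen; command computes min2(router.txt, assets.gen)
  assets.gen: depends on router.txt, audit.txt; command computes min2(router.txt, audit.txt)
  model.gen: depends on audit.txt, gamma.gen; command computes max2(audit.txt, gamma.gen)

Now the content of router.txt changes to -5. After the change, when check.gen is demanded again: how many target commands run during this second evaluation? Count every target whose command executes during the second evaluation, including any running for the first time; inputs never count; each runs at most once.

Target commands that run: assets.gen, build.gen, check.gen, gamma.gen — 4 in total.

First evaluation (everything demanded from the output):
  assets.gen = min2(-9, 0) = -9
  gamma.gen = min2(-9, -9) = -9
  build.gen = min2(-9, -9) = -9
  check.gen = min2(-9, -9) = -9

Propagation after the edit:
  assets.gen: runs — router.txt -9->-5; result -5.
  gamma.gen: runs — router.txt -9->-5; assets.gen -9->-5; result -5.
  build.gen: runs — assets.gen -9->-5; gamma.gen -9->-5; result -5.
  check.gen: runs — build.gen -9->-5; router.txt -9->-5; result -5.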